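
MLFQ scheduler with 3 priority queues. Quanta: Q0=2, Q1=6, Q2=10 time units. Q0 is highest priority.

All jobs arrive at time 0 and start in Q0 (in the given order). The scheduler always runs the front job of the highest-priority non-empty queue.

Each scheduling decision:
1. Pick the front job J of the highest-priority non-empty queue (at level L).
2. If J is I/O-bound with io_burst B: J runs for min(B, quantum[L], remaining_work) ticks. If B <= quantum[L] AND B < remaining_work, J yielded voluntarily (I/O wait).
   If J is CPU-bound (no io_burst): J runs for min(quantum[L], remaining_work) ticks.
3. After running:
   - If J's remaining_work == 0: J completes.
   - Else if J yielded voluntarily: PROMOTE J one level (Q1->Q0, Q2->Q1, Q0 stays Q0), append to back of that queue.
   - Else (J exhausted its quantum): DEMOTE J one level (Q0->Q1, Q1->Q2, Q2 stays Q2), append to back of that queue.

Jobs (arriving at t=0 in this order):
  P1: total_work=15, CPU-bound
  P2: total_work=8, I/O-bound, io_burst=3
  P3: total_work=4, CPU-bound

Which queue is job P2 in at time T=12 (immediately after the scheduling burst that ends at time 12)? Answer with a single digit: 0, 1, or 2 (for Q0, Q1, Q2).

t=0-2: P1@Q0 runs 2, rem=13, quantum used, demote→Q1. Q0=[P2,P3] Q1=[P1] Q2=[]
t=2-4: P2@Q0 runs 2, rem=6, quantum used, demote→Q1. Q0=[P3] Q1=[P1,P2] Q2=[]
t=4-6: P3@Q0 runs 2, rem=2, quantum used, demote→Q1. Q0=[] Q1=[P1,P2,P3] Q2=[]
t=6-12: P1@Q1 runs 6, rem=7, quantum used, demote→Q2. Q0=[] Q1=[P2,P3] Q2=[P1]
t=12-15: P2@Q1 runs 3, rem=3, I/O yield, promote→Q0. Q0=[P2] Q1=[P3] Q2=[P1]
t=15-17: P2@Q0 runs 2, rem=1, quantum used, demote→Q1. Q0=[] Q1=[P3,P2] Q2=[P1]
t=17-19: P3@Q1 runs 2, rem=0, completes. Q0=[] Q1=[P2] Q2=[P1]
t=19-20: P2@Q1 runs 1, rem=0, completes. Q0=[] Q1=[] Q2=[P1]
t=20-27: P1@Q2 runs 7, rem=0, completes. Q0=[] Q1=[] Q2=[]

Answer: 1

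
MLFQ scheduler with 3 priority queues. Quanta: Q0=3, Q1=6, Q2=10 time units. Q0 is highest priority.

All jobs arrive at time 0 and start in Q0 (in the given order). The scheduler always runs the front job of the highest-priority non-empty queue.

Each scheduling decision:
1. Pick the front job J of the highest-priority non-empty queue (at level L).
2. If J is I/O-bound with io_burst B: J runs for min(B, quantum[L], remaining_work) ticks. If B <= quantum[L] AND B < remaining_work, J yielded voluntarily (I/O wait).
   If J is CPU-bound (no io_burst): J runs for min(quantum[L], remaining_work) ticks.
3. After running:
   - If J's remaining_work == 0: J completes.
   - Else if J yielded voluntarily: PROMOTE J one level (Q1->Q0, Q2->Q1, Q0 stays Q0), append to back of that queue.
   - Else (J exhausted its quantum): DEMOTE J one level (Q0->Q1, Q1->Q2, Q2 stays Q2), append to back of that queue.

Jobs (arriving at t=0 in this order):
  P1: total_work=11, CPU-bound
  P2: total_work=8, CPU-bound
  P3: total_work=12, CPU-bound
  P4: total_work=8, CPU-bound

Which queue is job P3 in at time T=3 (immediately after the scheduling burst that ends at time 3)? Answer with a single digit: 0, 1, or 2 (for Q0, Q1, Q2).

t=0-3: P1@Q0 runs 3, rem=8, quantum used, demote→Q1. Q0=[P2,P3,P4] Q1=[P1] Q2=[]
t=3-6: P2@Q0 runs 3, rem=5, quantum used, demote→Q1. Q0=[P3,P4] Q1=[P1,P2] Q2=[]
t=6-9: P3@Q0 runs 3, rem=9, quantum used, demote→Q1. Q0=[P4] Q1=[P1,P2,P3] Q2=[]
t=9-12: P4@Q0 runs 3, rem=5, quantum used, demote→Q1. Q0=[] Q1=[P1,P2,P3,P4] Q2=[]
t=12-18: P1@Q1 runs 6, rem=2, quantum used, demote→Q2. Q0=[] Q1=[P2,P3,P4] Q2=[P1]
t=18-23: P2@Q1 runs 5, rem=0, completes. Q0=[] Q1=[P3,P4] Q2=[P1]
t=23-29: P3@Q1 runs 6, rem=3, quantum used, demote→Q2. Q0=[] Q1=[P4] Q2=[P1,P3]
t=29-34: P4@Q1 runs 5, rem=0, completes. Q0=[] Q1=[] Q2=[P1,P3]
t=34-36: P1@Q2 runs 2, rem=0, completes. Q0=[] Q1=[] Q2=[P3]
t=36-39: P3@Q2 runs 3, rem=0, completes. Q0=[] Q1=[] Q2=[]

Answer: 0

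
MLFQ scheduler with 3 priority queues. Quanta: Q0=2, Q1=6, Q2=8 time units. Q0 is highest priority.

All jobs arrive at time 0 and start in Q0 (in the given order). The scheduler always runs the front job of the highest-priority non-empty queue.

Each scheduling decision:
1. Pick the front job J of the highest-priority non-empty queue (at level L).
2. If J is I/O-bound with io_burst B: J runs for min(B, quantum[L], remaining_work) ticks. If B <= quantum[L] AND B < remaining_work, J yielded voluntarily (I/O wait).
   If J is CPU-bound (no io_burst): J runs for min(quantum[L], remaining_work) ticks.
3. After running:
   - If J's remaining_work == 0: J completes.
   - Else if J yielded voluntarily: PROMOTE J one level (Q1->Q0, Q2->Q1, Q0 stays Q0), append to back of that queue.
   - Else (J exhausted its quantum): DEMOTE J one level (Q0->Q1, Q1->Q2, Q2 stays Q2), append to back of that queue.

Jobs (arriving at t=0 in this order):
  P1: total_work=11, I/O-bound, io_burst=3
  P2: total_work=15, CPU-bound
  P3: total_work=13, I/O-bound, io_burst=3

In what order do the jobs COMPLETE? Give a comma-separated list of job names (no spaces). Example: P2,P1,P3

Answer: P1,P3,P2

Derivation:
t=0-2: P1@Q0 runs 2, rem=9, quantum used, demote→Q1. Q0=[P2,P3] Q1=[P1] Q2=[]
t=2-4: P2@Q0 runs 2, rem=13, quantum used, demote→Q1. Q0=[P3] Q1=[P1,P2] Q2=[]
t=4-6: P3@Q0 runs 2, rem=11, quantum used, demote→Q1. Q0=[] Q1=[P1,P2,P3] Q2=[]
t=6-9: P1@Q1 runs 3, rem=6, I/O yield, promote→Q0. Q0=[P1] Q1=[P2,P3] Q2=[]
t=9-11: P1@Q0 runs 2, rem=4, quantum used, demote→Q1. Q0=[] Q1=[P2,P3,P1] Q2=[]
t=11-17: P2@Q1 runs 6, rem=7, quantum used, demote→Q2. Q0=[] Q1=[P3,P1] Q2=[P2]
t=17-20: P3@Q1 runs 3, rem=8, I/O yield, promote→Q0. Q0=[P3] Q1=[P1] Q2=[P2]
t=20-22: P3@Q0 runs 2, rem=6, quantum used, demote→Q1. Q0=[] Q1=[P1,P3] Q2=[P2]
t=22-25: P1@Q1 runs 3, rem=1, I/O yield, promote→Q0. Q0=[P1] Q1=[P3] Q2=[P2]
t=25-26: P1@Q0 runs 1, rem=0, completes. Q0=[] Q1=[P3] Q2=[P2]
t=26-29: P3@Q1 runs 3, rem=3, I/O yield, promote→Q0. Q0=[P3] Q1=[] Q2=[P2]
t=29-31: P3@Q0 runs 2, rem=1, quantum used, demote→Q1. Q0=[] Q1=[P3] Q2=[P2]
t=31-32: P3@Q1 runs 1, rem=0, completes. Q0=[] Q1=[] Q2=[P2]
t=32-39: P2@Q2 runs 7, rem=0, completes. Q0=[] Q1=[] Q2=[]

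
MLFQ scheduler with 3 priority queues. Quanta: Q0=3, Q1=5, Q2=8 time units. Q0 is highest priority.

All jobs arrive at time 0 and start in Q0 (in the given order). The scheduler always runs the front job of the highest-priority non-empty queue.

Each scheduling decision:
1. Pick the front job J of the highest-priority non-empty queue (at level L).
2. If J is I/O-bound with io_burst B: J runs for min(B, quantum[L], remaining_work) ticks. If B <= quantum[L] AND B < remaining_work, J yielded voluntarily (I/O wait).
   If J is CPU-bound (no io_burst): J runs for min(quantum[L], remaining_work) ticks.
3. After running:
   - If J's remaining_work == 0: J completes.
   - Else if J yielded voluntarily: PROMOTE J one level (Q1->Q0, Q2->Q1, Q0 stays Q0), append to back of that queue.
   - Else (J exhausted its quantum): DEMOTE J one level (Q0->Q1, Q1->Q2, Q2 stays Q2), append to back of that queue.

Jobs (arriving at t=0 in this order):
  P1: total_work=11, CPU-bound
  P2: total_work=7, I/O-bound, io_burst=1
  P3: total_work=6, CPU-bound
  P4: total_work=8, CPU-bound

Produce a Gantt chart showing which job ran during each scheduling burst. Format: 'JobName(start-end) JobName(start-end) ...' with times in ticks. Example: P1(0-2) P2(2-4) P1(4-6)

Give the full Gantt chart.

t=0-3: P1@Q0 runs 3, rem=8, quantum used, demote→Q1. Q0=[P2,P3,P4] Q1=[P1] Q2=[]
t=3-4: P2@Q0 runs 1, rem=6, I/O yield, promote→Q0. Q0=[P3,P4,P2] Q1=[P1] Q2=[]
t=4-7: P3@Q0 runs 3, rem=3, quantum used, demote→Q1. Q0=[P4,P2] Q1=[P1,P3] Q2=[]
t=7-10: P4@Q0 runs 3, rem=5, quantum used, demote→Q1. Q0=[P2] Q1=[P1,P3,P4] Q2=[]
t=10-11: P2@Q0 runs 1, rem=5, I/O yield, promote→Q0. Q0=[P2] Q1=[P1,P3,P4] Q2=[]
t=11-12: P2@Q0 runs 1, rem=4, I/O yield, promote→Q0. Q0=[P2] Q1=[P1,P3,P4] Q2=[]
t=12-13: P2@Q0 runs 1, rem=3, I/O yield, promote→Q0. Q0=[P2] Q1=[P1,P3,P4] Q2=[]
t=13-14: P2@Q0 runs 1, rem=2, I/O yield, promote→Q0. Q0=[P2] Q1=[P1,P3,P4] Q2=[]
t=14-15: P2@Q0 runs 1, rem=1, I/O yield, promote→Q0. Q0=[P2] Q1=[P1,P3,P4] Q2=[]
t=15-16: P2@Q0 runs 1, rem=0, completes. Q0=[] Q1=[P1,P3,P4] Q2=[]
t=16-21: P1@Q1 runs 5, rem=3, quantum used, demote→Q2. Q0=[] Q1=[P3,P4] Q2=[P1]
t=21-24: P3@Q1 runs 3, rem=0, completes. Q0=[] Q1=[P4] Q2=[P1]
t=24-29: P4@Q1 runs 5, rem=0, completes. Q0=[] Q1=[] Q2=[P1]
t=29-32: P1@Q2 runs 3, rem=0, completes. Q0=[] Q1=[] Q2=[]

Answer: P1(0-3) P2(3-4) P3(4-7) P4(7-10) P2(10-11) P2(11-12) P2(12-13) P2(13-14) P2(14-15) P2(15-16) P1(16-21) P3(21-24) P4(24-29) P1(29-32)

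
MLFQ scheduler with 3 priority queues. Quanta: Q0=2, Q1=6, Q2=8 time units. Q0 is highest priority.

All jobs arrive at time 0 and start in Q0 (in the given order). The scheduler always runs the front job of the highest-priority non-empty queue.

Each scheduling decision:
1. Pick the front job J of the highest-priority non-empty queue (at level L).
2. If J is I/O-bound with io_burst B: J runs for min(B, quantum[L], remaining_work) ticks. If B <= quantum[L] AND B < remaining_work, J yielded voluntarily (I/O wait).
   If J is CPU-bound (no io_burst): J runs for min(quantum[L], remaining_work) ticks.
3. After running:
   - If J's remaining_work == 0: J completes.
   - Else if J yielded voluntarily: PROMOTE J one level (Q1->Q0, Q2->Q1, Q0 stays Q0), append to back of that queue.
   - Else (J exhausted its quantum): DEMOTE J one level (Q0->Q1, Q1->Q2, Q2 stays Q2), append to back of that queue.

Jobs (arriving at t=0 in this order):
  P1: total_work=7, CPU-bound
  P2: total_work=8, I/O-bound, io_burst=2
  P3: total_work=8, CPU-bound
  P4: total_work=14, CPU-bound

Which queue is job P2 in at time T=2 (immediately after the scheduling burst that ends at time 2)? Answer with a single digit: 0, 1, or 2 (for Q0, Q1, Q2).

Answer: 0

Derivation:
t=0-2: P1@Q0 runs 2, rem=5, quantum used, demote→Q1. Q0=[P2,P3,P4] Q1=[P1] Q2=[]
t=2-4: P2@Q0 runs 2, rem=6, I/O yield, promote→Q0. Q0=[P3,P4,P2] Q1=[P1] Q2=[]
t=4-6: P3@Q0 runs 2, rem=6, quantum used, demote→Q1. Q0=[P4,P2] Q1=[P1,P3] Q2=[]
t=6-8: P4@Q0 runs 2, rem=12, quantum used, demote→Q1. Q0=[P2] Q1=[P1,P3,P4] Q2=[]
t=8-10: P2@Q0 runs 2, rem=4, I/O yield, promote→Q0. Q0=[P2] Q1=[P1,P3,P4] Q2=[]
t=10-12: P2@Q0 runs 2, rem=2, I/O yield, promote→Q0. Q0=[P2] Q1=[P1,P3,P4] Q2=[]
t=12-14: P2@Q0 runs 2, rem=0, completes. Q0=[] Q1=[P1,P3,P4] Q2=[]
t=14-19: P1@Q1 runs 5, rem=0, completes. Q0=[] Q1=[P3,P4] Q2=[]
t=19-25: P3@Q1 runs 6, rem=0, completes. Q0=[] Q1=[P4] Q2=[]
t=25-31: P4@Q1 runs 6, rem=6, quantum used, demote→Q2. Q0=[] Q1=[] Q2=[P4]
t=31-37: P4@Q2 runs 6, rem=0, completes. Q0=[] Q1=[] Q2=[]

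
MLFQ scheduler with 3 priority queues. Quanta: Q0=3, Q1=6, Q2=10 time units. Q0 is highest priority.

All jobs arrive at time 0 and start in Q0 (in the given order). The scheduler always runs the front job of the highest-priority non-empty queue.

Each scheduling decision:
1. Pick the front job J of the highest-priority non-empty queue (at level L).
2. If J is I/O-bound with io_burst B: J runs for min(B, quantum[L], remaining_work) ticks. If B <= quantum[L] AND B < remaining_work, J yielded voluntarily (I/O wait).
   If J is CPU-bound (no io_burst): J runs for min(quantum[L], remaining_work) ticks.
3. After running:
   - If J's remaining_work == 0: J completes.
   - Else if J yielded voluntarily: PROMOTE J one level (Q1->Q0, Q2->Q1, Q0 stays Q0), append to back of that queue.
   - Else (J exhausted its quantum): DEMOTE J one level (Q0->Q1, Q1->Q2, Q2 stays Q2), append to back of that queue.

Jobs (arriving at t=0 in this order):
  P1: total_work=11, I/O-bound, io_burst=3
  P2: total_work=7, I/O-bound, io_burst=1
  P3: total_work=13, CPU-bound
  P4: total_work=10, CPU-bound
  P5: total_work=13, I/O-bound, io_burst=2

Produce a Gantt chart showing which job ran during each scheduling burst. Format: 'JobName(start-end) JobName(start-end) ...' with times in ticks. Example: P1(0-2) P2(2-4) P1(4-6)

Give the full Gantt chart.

t=0-3: P1@Q0 runs 3, rem=8, I/O yield, promote→Q0. Q0=[P2,P3,P4,P5,P1] Q1=[] Q2=[]
t=3-4: P2@Q0 runs 1, rem=6, I/O yield, promote→Q0. Q0=[P3,P4,P5,P1,P2] Q1=[] Q2=[]
t=4-7: P3@Q0 runs 3, rem=10, quantum used, demote→Q1. Q0=[P4,P5,P1,P2] Q1=[P3] Q2=[]
t=7-10: P4@Q0 runs 3, rem=7, quantum used, demote→Q1. Q0=[P5,P1,P2] Q1=[P3,P4] Q2=[]
t=10-12: P5@Q0 runs 2, rem=11, I/O yield, promote→Q0. Q0=[P1,P2,P5] Q1=[P3,P4] Q2=[]
t=12-15: P1@Q0 runs 3, rem=5, I/O yield, promote→Q0. Q0=[P2,P5,P1] Q1=[P3,P4] Q2=[]
t=15-16: P2@Q0 runs 1, rem=5, I/O yield, promote→Q0. Q0=[P5,P1,P2] Q1=[P3,P4] Q2=[]
t=16-18: P5@Q0 runs 2, rem=9, I/O yield, promote→Q0. Q0=[P1,P2,P5] Q1=[P3,P4] Q2=[]
t=18-21: P1@Q0 runs 3, rem=2, I/O yield, promote→Q0. Q0=[P2,P5,P1] Q1=[P3,P4] Q2=[]
t=21-22: P2@Q0 runs 1, rem=4, I/O yield, promote→Q0. Q0=[P5,P1,P2] Q1=[P3,P4] Q2=[]
t=22-24: P5@Q0 runs 2, rem=7, I/O yield, promote→Q0. Q0=[P1,P2,P5] Q1=[P3,P4] Q2=[]
t=24-26: P1@Q0 runs 2, rem=0, completes. Q0=[P2,P5] Q1=[P3,P4] Q2=[]
t=26-27: P2@Q0 runs 1, rem=3, I/O yield, promote→Q0. Q0=[P5,P2] Q1=[P3,P4] Q2=[]
t=27-29: P5@Q0 runs 2, rem=5, I/O yield, promote→Q0. Q0=[P2,P5] Q1=[P3,P4] Q2=[]
t=29-30: P2@Q0 runs 1, rem=2, I/O yield, promote→Q0. Q0=[P5,P2] Q1=[P3,P4] Q2=[]
t=30-32: P5@Q0 runs 2, rem=3, I/O yield, promote→Q0. Q0=[P2,P5] Q1=[P3,P4] Q2=[]
t=32-33: P2@Q0 runs 1, rem=1, I/O yield, promote→Q0. Q0=[P5,P2] Q1=[P3,P4] Q2=[]
t=33-35: P5@Q0 runs 2, rem=1, I/O yield, promote→Q0. Q0=[P2,P5] Q1=[P3,P4] Q2=[]
t=35-36: P2@Q0 runs 1, rem=0, completes. Q0=[P5] Q1=[P3,P4] Q2=[]
t=36-37: P5@Q0 runs 1, rem=0, completes. Q0=[] Q1=[P3,P4] Q2=[]
t=37-43: P3@Q1 runs 6, rem=4, quantum used, demote→Q2. Q0=[] Q1=[P4] Q2=[P3]
t=43-49: P4@Q1 runs 6, rem=1, quantum used, demote→Q2. Q0=[] Q1=[] Q2=[P3,P4]
t=49-53: P3@Q2 runs 4, rem=0, completes. Q0=[] Q1=[] Q2=[P4]
t=53-54: P4@Q2 runs 1, rem=0, completes. Q0=[] Q1=[] Q2=[]

Answer: P1(0-3) P2(3-4) P3(4-7) P4(7-10) P5(10-12) P1(12-15) P2(15-16) P5(16-18) P1(18-21) P2(21-22) P5(22-24) P1(24-26) P2(26-27) P5(27-29) P2(29-30) P5(30-32) P2(32-33) P5(33-35) P2(35-36) P5(36-37) P3(37-43) P4(43-49) P3(49-53) P4(53-54)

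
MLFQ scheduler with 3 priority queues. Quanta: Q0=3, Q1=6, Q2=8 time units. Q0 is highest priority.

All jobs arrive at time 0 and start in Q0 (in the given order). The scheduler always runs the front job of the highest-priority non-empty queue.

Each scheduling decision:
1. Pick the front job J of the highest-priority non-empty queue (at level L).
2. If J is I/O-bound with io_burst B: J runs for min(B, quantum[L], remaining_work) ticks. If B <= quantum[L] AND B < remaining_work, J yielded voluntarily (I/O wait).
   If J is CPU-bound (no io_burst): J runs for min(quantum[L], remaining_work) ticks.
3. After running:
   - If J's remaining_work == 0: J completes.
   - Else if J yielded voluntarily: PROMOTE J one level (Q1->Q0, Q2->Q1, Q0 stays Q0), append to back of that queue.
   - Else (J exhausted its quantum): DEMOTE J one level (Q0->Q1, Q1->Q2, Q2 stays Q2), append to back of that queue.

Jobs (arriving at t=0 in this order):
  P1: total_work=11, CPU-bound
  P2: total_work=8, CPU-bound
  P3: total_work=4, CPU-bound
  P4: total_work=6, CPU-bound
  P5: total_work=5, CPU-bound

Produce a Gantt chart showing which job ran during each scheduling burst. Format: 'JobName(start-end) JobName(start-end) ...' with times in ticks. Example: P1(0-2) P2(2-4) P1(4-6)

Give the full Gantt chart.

t=0-3: P1@Q0 runs 3, rem=8, quantum used, demote→Q1. Q0=[P2,P3,P4,P5] Q1=[P1] Q2=[]
t=3-6: P2@Q0 runs 3, rem=5, quantum used, demote→Q1. Q0=[P3,P4,P5] Q1=[P1,P2] Q2=[]
t=6-9: P3@Q0 runs 3, rem=1, quantum used, demote→Q1. Q0=[P4,P5] Q1=[P1,P2,P3] Q2=[]
t=9-12: P4@Q0 runs 3, rem=3, quantum used, demote→Q1. Q0=[P5] Q1=[P1,P2,P3,P4] Q2=[]
t=12-15: P5@Q0 runs 3, rem=2, quantum used, demote→Q1. Q0=[] Q1=[P1,P2,P3,P4,P5] Q2=[]
t=15-21: P1@Q1 runs 6, rem=2, quantum used, demote→Q2. Q0=[] Q1=[P2,P3,P4,P5] Q2=[P1]
t=21-26: P2@Q1 runs 5, rem=0, completes. Q0=[] Q1=[P3,P4,P5] Q2=[P1]
t=26-27: P3@Q1 runs 1, rem=0, completes. Q0=[] Q1=[P4,P5] Q2=[P1]
t=27-30: P4@Q1 runs 3, rem=0, completes. Q0=[] Q1=[P5] Q2=[P1]
t=30-32: P5@Q1 runs 2, rem=0, completes. Q0=[] Q1=[] Q2=[P1]
t=32-34: P1@Q2 runs 2, rem=0, completes. Q0=[] Q1=[] Q2=[]

Answer: P1(0-3) P2(3-6) P3(6-9) P4(9-12) P5(12-15) P1(15-21) P2(21-26) P3(26-27) P4(27-30) P5(30-32) P1(32-34)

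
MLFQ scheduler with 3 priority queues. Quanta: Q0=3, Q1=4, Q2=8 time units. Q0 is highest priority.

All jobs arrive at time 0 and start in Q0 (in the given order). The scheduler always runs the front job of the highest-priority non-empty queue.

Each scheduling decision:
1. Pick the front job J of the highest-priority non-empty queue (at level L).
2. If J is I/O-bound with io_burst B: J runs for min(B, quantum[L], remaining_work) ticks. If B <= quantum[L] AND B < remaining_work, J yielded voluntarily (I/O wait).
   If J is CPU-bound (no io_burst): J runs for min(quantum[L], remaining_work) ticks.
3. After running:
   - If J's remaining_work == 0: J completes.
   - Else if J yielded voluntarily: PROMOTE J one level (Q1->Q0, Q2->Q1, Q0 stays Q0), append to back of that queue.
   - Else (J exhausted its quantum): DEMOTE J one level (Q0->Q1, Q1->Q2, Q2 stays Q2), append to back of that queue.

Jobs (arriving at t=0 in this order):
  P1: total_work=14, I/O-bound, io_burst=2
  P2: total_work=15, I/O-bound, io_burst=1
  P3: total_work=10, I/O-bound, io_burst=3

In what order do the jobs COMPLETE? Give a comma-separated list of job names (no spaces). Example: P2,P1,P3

t=0-2: P1@Q0 runs 2, rem=12, I/O yield, promote→Q0. Q0=[P2,P3,P1] Q1=[] Q2=[]
t=2-3: P2@Q0 runs 1, rem=14, I/O yield, promote→Q0. Q0=[P3,P1,P2] Q1=[] Q2=[]
t=3-6: P3@Q0 runs 3, rem=7, I/O yield, promote→Q0. Q0=[P1,P2,P3] Q1=[] Q2=[]
t=6-8: P1@Q0 runs 2, rem=10, I/O yield, promote→Q0. Q0=[P2,P3,P1] Q1=[] Q2=[]
t=8-9: P2@Q0 runs 1, rem=13, I/O yield, promote→Q0. Q0=[P3,P1,P2] Q1=[] Q2=[]
t=9-12: P3@Q0 runs 3, rem=4, I/O yield, promote→Q0. Q0=[P1,P2,P3] Q1=[] Q2=[]
t=12-14: P1@Q0 runs 2, rem=8, I/O yield, promote→Q0. Q0=[P2,P3,P1] Q1=[] Q2=[]
t=14-15: P2@Q0 runs 1, rem=12, I/O yield, promote→Q0. Q0=[P3,P1,P2] Q1=[] Q2=[]
t=15-18: P3@Q0 runs 3, rem=1, I/O yield, promote→Q0. Q0=[P1,P2,P3] Q1=[] Q2=[]
t=18-20: P1@Q0 runs 2, rem=6, I/O yield, promote→Q0. Q0=[P2,P3,P1] Q1=[] Q2=[]
t=20-21: P2@Q0 runs 1, rem=11, I/O yield, promote→Q0. Q0=[P3,P1,P2] Q1=[] Q2=[]
t=21-22: P3@Q0 runs 1, rem=0, completes. Q0=[P1,P2] Q1=[] Q2=[]
t=22-24: P1@Q0 runs 2, rem=4, I/O yield, promote→Q0. Q0=[P2,P1] Q1=[] Q2=[]
t=24-25: P2@Q0 runs 1, rem=10, I/O yield, promote→Q0. Q0=[P1,P2] Q1=[] Q2=[]
t=25-27: P1@Q0 runs 2, rem=2, I/O yield, promote→Q0. Q0=[P2,P1] Q1=[] Q2=[]
t=27-28: P2@Q0 runs 1, rem=9, I/O yield, promote→Q0. Q0=[P1,P2] Q1=[] Q2=[]
t=28-30: P1@Q0 runs 2, rem=0, completes. Q0=[P2] Q1=[] Q2=[]
t=30-31: P2@Q0 runs 1, rem=8, I/O yield, promote→Q0. Q0=[P2] Q1=[] Q2=[]
t=31-32: P2@Q0 runs 1, rem=7, I/O yield, promote→Q0. Q0=[P2] Q1=[] Q2=[]
t=32-33: P2@Q0 runs 1, rem=6, I/O yield, promote→Q0. Q0=[P2] Q1=[] Q2=[]
t=33-34: P2@Q0 runs 1, rem=5, I/O yield, promote→Q0. Q0=[P2] Q1=[] Q2=[]
t=34-35: P2@Q0 runs 1, rem=4, I/O yield, promote→Q0. Q0=[P2] Q1=[] Q2=[]
t=35-36: P2@Q0 runs 1, rem=3, I/O yield, promote→Q0. Q0=[P2] Q1=[] Q2=[]
t=36-37: P2@Q0 runs 1, rem=2, I/O yield, promote→Q0. Q0=[P2] Q1=[] Q2=[]
t=37-38: P2@Q0 runs 1, rem=1, I/O yield, promote→Q0. Q0=[P2] Q1=[] Q2=[]
t=38-39: P2@Q0 runs 1, rem=0, completes. Q0=[] Q1=[] Q2=[]

Answer: P3,P1,P2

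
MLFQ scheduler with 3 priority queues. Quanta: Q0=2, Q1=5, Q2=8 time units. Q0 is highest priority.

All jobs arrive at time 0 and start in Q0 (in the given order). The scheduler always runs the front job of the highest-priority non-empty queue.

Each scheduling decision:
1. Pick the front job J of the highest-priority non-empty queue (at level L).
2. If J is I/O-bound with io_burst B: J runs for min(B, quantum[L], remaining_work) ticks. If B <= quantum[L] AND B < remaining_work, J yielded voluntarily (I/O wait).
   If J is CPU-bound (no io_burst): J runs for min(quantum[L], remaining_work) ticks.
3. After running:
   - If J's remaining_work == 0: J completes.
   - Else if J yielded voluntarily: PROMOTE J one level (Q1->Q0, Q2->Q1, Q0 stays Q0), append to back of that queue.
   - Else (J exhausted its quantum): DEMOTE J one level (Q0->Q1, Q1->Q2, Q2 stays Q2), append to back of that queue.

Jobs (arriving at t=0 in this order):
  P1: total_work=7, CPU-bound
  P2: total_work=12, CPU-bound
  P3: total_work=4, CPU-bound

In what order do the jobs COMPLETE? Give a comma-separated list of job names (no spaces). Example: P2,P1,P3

t=0-2: P1@Q0 runs 2, rem=5, quantum used, demote→Q1. Q0=[P2,P3] Q1=[P1] Q2=[]
t=2-4: P2@Q0 runs 2, rem=10, quantum used, demote→Q1. Q0=[P3] Q1=[P1,P2] Q2=[]
t=4-6: P3@Q0 runs 2, rem=2, quantum used, demote→Q1. Q0=[] Q1=[P1,P2,P3] Q2=[]
t=6-11: P1@Q1 runs 5, rem=0, completes. Q0=[] Q1=[P2,P3] Q2=[]
t=11-16: P2@Q1 runs 5, rem=5, quantum used, demote→Q2. Q0=[] Q1=[P3] Q2=[P2]
t=16-18: P3@Q1 runs 2, rem=0, completes. Q0=[] Q1=[] Q2=[P2]
t=18-23: P2@Q2 runs 5, rem=0, completes. Q0=[] Q1=[] Q2=[]

Answer: P1,P3,P2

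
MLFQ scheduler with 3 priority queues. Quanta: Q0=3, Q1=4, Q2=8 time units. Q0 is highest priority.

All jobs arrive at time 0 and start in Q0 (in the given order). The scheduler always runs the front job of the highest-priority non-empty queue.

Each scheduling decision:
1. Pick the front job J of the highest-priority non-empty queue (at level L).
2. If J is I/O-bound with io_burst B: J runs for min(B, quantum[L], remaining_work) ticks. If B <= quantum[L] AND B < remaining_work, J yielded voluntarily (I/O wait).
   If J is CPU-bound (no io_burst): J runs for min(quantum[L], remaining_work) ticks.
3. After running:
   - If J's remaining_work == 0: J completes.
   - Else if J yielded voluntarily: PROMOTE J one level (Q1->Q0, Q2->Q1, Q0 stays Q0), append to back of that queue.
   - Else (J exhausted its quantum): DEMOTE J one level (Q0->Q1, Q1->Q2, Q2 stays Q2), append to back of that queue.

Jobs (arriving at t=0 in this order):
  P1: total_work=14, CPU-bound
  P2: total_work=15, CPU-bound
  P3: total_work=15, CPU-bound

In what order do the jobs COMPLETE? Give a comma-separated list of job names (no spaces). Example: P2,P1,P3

t=0-3: P1@Q0 runs 3, rem=11, quantum used, demote→Q1. Q0=[P2,P3] Q1=[P1] Q2=[]
t=3-6: P2@Q0 runs 3, rem=12, quantum used, demote→Q1. Q0=[P3] Q1=[P1,P2] Q2=[]
t=6-9: P3@Q0 runs 3, rem=12, quantum used, demote→Q1. Q0=[] Q1=[P1,P2,P3] Q2=[]
t=9-13: P1@Q1 runs 4, rem=7, quantum used, demote→Q2. Q0=[] Q1=[P2,P3] Q2=[P1]
t=13-17: P2@Q1 runs 4, rem=8, quantum used, demote→Q2. Q0=[] Q1=[P3] Q2=[P1,P2]
t=17-21: P3@Q1 runs 4, rem=8, quantum used, demote→Q2. Q0=[] Q1=[] Q2=[P1,P2,P3]
t=21-28: P1@Q2 runs 7, rem=0, completes. Q0=[] Q1=[] Q2=[P2,P3]
t=28-36: P2@Q2 runs 8, rem=0, completes. Q0=[] Q1=[] Q2=[P3]
t=36-44: P3@Q2 runs 8, rem=0, completes. Q0=[] Q1=[] Q2=[]

Answer: P1,P2,P3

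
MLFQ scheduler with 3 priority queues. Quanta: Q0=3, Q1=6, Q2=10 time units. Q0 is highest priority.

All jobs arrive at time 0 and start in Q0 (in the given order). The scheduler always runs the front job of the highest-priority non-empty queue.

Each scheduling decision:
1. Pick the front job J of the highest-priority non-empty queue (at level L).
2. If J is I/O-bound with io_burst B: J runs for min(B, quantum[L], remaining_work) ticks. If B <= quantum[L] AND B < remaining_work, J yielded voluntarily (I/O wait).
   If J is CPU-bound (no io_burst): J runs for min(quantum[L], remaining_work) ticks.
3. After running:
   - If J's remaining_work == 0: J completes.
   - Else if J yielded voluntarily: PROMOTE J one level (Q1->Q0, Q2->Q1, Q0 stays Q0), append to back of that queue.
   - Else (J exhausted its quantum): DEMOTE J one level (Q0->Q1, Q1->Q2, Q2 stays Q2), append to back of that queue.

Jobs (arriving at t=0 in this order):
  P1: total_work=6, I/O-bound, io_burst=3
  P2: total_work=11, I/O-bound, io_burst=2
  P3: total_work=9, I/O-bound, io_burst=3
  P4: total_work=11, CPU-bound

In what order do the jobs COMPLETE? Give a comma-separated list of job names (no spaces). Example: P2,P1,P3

t=0-3: P1@Q0 runs 3, rem=3, I/O yield, promote→Q0. Q0=[P2,P3,P4,P1] Q1=[] Q2=[]
t=3-5: P2@Q0 runs 2, rem=9, I/O yield, promote→Q0. Q0=[P3,P4,P1,P2] Q1=[] Q2=[]
t=5-8: P3@Q0 runs 3, rem=6, I/O yield, promote→Q0. Q0=[P4,P1,P2,P3] Q1=[] Q2=[]
t=8-11: P4@Q0 runs 3, rem=8, quantum used, demote→Q1. Q0=[P1,P2,P3] Q1=[P4] Q2=[]
t=11-14: P1@Q0 runs 3, rem=0, completes. Q0=[P2,P3] Q1=[P4] Q2=[]
t=14-16: P2@Q0 runs 2, rem=7, I/O yield, promote→Q0. Q0=[P3,P2] Q1=[P4] Q2=[]
t=16-19: P3@Q0 runs 3, rem=3, I/O yield, promote→Q0. Q0=[P2,P3] Q1=[P4] Q2=[]
t=19-21: P2@Q0 runs 2, rem=5, I/O yield, promote→Q0. Q0=[P3,P2] Q1=[P4] Q2=[]
t=21-24: P3@Q0 runs 3, rem=0, completes. Q0=[P2] Q1=[P4] Q2=[]
t=24-26: P2@Q0 runs 2, rem=3, I/O yield, promote→Q0. Q0=[P2] Q1=[P4] Q2=[]
t=26-28: P2@Q0 runs 2, rem=1, I/O yield, promote→Q0. Q0=[P2] Q1=[P4] Q2=[]
t=28-29: P2@Q0 runs 1, rem=0, completes. Q0=[] Q1=[P4] Q2=[]
t=29-35: P4@Q1 runs 6, rem=2, quantum used, demote→Q2. Q0=[] Q1=[] Q2=[P4]
t=35-37: P4@Q2 runs 2, rem=0, completes. Q0=[] Q1=[] Q2=[]

Answer: P1,P3,P2,P4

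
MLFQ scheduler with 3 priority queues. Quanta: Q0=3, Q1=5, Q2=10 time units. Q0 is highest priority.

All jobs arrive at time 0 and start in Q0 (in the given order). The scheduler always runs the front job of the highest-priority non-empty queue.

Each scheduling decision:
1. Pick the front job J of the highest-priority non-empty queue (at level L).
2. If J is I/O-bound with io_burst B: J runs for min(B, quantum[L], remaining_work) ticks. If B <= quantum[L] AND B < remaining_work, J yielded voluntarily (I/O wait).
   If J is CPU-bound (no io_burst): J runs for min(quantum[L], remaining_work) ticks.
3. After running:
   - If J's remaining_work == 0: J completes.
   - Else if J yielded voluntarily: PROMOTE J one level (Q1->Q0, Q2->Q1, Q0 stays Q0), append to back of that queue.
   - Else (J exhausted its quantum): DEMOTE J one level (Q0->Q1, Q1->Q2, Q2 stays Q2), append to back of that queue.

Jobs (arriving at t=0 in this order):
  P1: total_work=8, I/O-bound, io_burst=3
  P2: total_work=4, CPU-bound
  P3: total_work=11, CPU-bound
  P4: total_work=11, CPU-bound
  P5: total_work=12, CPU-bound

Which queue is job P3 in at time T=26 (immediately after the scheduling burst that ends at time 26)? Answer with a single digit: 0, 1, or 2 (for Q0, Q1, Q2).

Answer: 2

Derivation:
t=0-3: P1@Q0 runs 3, rem=5, I/O yield, promote→Q0. Q0=[P2,P3,P4,P5,P1] Q1=[] Q2=[]
t=3-6: P2@Q0 runs 3, rem=1, quantum used, demote→Q1. Q0=[P3,P4,P5,P1] Q1=[P2] Q2=[]
t=6-9: P3@Q0 runs 3, rem=8, quantum used, demote→Q1. Q0=[P4,P5,P1] Q1=[P2,P3] Q2=[]
t=9-12: P4@Q0 runs 3, rem=8, quantum used, demote→Q1. Q0=[P5,P1] Q1=[P2,P3,P4] Q2=[]
t=12-15: P5@Q0 runs 3, rem=9, quantum used, demote→Q1. Q0=[P1] Q1=[P2,P3,P4,P5] Q2=[]
t=15-18: P1@Q0 runs 3, rem=2, I/O yield, promote→Q0. Q0=[P1] Q1=[P2,P3,P4,P5] Q2=[]
t=18-20: P1@Q0 runs 2, rem=0, completes. Q0=[] Q1=[P2,P3,P4,P5] Q2=[]
t=20-21: P2@Q1 runs 1, rem=0, completes. Q0=[] Q1=[P3,P4,P5] Q2=[]
t=21-26: P3@Q1 runs 5, rem=3, quantum used, demote→Q2. Q0=[] Q1=[P4,P5] Q2=[P3]
t=26-31: P4@Q1 runs 5, rem=3, quantum used, demote→Q2. Q0=[] Q1=[P5] Q2=[P3,P4]
t=31-36: P5@Q1 runs 5, rem=4, quantum used, demote→Q2. Q0=[] Q1=[] Q2=[P3,P4,P5]
t=36-39: P3@Q2 runs 3, rem=0, completes. Q0=[] Q1=[] Q2=[P4,P5]
t=39-42: P4@Q2 runs 3, rem=0, completes. Q0=[] Q1=[] Q2=[P5]
t=42-46: P5@Q2 runs 4, rem=0, completes. Q0=[] Q1=[] Q2=[]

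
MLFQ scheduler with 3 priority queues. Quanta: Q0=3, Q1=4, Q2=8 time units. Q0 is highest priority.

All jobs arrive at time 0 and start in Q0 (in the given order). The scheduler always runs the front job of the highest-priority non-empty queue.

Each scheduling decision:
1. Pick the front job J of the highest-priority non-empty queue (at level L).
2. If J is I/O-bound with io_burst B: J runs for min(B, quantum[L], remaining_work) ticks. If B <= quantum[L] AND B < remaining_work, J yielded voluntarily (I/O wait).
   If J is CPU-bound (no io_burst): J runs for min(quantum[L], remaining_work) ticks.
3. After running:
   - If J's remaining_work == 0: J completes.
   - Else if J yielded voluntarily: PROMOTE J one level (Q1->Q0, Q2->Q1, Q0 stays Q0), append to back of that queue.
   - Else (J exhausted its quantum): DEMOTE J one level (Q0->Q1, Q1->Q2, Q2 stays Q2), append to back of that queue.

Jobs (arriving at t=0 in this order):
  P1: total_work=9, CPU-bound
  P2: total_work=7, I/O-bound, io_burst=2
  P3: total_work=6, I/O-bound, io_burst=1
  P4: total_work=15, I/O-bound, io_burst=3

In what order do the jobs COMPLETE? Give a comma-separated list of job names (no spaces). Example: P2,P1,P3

Answer: P2,P4,P3,P1

Derivation:
t=0-3: P1@Q0 runs 3, rem=6, quantum used, demote→Q1. Q0=[P2,P3,P4] Q1=[P1] Q2=[]
t=3-5: P2@Q0 runs 2, rem=5, I/O yield, promote→Q0. Q0=[P3,P4,P2] Q1=[P1] Q2=[]
t=5-6: P3@Q0 runs 1, rem=5, I/O yield, promote→Q0. Q0=[P4,P2,P3] Q1=[P1] Q2=[]
t=6-9: P4@Q0 runs 3, rem=12, I/O yield, promote→Q0. Q0=[P2,P3,P4] Q1=[P1] Q2=[]
t=9-11: P2@Q0 runs 2, rem=3, I/O yield, promote→Q0. Q0=[P3,P4,P2] Q1=[P1] Q2=[]
t=11-12: P3@Q0 runs 1, rem=4, I/O yield, promote→Q0. Q0=[P4,P2,P3] Q1=[P1] Q2=[]
t=12-15: P4@Q0 runs 3, rem=9, I/O yield, promote→Q0. Q0=[P2,P3,P4] Q1=[P1] Q2=[]
t=15-17: P2@Q0 runs 2, rem=1, I/O yield, promote→Q0. Q0=[P3,P4,P2] Q1=[P1] Q2=[]
t=17-18: P3@Q0 runs 1, rem=3, I/O yield, promote→Q0. Q0=[P4,P2,P3] Q1=[P1] Q2=[]
t=18-21: P4@Q0 runs 3, rem=6, I/O yield, promote→Q0. Q0=[P2,P3,P4] Q1=[P1] Q2=[]
t=21-22: P2@Q0 runs 1, rem=0, completes. Q0=[P3,P4] Q1=[P1] Q2=[]
t=22-23: P3@Q0 runs 1, rem=2, I/O yield, promote→Q0. Q0=[P4,P3] Q1=[P1] Q2=[]
t=23-26: P4@Q0 runs 3, rem=3, I/O yield, promote→Q0. Q0=[P3,P4] Q1=[P1] Q2=[]
t=26-27: P3@Q0 runs 1, rem=1, I/O yield, promote→Q0. Q0=[P4,P3] Q1=[P1] Q2=[]
t=27-30: P4@Q0 runs 3, rem=0, completes. Q0=[P3] Q1=[P1] Q2=[]
t=30-31: P3@Q0 runs 1, rem=0, completes. Q0=[] Q1=[P1] Q2=[]
t=31-35: P1@Q1 runs 4, rem=2, quantum used, demote→Q2. Q0=[] Q1=[] Q2=[P1]
t=35-37: P1@Q2 runs 2, rem=0, completes. Q0=[] Q1=[] Q2=[]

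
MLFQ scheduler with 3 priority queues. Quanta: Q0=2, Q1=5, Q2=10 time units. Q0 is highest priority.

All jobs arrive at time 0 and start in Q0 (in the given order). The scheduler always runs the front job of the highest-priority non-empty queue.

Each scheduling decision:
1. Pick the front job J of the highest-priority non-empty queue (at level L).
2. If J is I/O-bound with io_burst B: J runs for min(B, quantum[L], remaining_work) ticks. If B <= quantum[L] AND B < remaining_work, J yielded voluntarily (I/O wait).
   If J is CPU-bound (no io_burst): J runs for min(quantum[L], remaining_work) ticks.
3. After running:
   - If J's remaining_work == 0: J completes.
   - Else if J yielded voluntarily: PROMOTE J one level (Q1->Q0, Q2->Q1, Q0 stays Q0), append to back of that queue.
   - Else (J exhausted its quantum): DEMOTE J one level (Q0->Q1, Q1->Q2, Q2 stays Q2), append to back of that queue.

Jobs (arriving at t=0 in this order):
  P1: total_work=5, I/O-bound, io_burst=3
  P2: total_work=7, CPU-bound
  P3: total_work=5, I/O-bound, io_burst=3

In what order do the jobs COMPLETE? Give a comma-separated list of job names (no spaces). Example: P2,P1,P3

Answer: P1,P2,P3

Derivation:
t=0-2: P1@Q0 runs 2, rem=3, quantum used, demote→Q1. Q0=[P2,P3] Q1=[P1] Q2=[]
t=2-4: P2@Q0 runs 2, rem=5, quantum used, demote→Q1. Q0=[P3] Q1=[P1,P2] Q2=[]
t=4-6: P3@Q0 runs 2, rem=3, quantum used, demote→Q1. Q0=[] Q1=[P1,P2,P3] Q2=[]
t=6-9: P1@Q1 runs 3, rem=0, completes. Q0=[] Q1=[P2,P3] Q2=[]
t=9-14: P2@Q1 runs 5, rem=0, completes. Q0=[] Q1=[P3] Q2=[]
t=14-17: P3@Q1 runs 3, rem=0, completes. Q0=[] Q1=[] Q2=[]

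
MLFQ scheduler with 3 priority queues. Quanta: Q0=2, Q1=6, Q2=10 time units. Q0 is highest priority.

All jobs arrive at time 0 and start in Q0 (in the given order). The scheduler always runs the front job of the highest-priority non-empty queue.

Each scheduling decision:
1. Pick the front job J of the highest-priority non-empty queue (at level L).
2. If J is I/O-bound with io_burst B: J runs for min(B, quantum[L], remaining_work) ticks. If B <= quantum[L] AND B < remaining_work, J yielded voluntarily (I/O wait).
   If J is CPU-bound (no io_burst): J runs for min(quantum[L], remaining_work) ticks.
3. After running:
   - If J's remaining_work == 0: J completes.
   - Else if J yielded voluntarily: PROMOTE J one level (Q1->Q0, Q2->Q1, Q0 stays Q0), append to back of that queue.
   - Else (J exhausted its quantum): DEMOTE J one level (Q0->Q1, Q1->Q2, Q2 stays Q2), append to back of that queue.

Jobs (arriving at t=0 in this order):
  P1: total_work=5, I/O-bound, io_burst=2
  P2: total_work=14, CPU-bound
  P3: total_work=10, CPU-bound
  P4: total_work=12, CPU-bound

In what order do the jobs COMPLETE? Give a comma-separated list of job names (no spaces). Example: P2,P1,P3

Answer: P1,P2,P3,P4

Derivation:
t=0-2: P1@Q0 runs 2, rem=3, I/O yield, promote→Q0. Q0=[P2,P3,P4,P1] Q1=[] Q2=[]
t=2-4: P2@Q0 runs 2, rem=12, quantum used, demote→Q1. Q0=[P3,P4,P1] Q1=[P2] Q2=[]
t=4-6: P3@Q0 runs 2, rem=8, quantum used, demote→Q1. Q0=[P4,P1] Q1=[P2,P3] Q2=[]
t=6-8: P4@Q0 runs 2, rem=10, quantum used, demote→Q1. Q0=[P1] Q1=[P2,P3,P4] Q2=[]
t=8-10: P1@Q0 runs 2, rem=1, I/O yield, promote→Q0. Q0=[P1] Q1=[P2,P3,P4] Q2=[]
t=10-11: P1@Q0 runs 1, rem=0, completes. Q0=[] Q1=[P2,P3,P4] Q2=[]
t=11-17: P2@Q1 runs 6, rem=6, quantum used, demote→Q2. Q0=[] Q1=[P3,P4] Q2=[P2]
t=17-23: P3@Q1 runs 6, rem=2, quantum used, demote→Q2. Q0=[] Q1=[P4] Q2=[P2,P3]
t=23-29: P4@Q1 runs 6, rem=4, quantum used, demote→Q2. Q0=[] Q1=[] Q2=[P2,P3,P4]
t=29-35: P2@Q2 runs 6, rem=0, completes. Q0=[] Q1=[] Q2=[P3,P4]
t=35-37: P3@Q2 runs 2, rem=0, completes. Q0=[] Q1=[] Q2=[P4]
t=37-41: P4@Q2 runs 4, rem=0, completes. Q0=[] Q1=[] Q2=[]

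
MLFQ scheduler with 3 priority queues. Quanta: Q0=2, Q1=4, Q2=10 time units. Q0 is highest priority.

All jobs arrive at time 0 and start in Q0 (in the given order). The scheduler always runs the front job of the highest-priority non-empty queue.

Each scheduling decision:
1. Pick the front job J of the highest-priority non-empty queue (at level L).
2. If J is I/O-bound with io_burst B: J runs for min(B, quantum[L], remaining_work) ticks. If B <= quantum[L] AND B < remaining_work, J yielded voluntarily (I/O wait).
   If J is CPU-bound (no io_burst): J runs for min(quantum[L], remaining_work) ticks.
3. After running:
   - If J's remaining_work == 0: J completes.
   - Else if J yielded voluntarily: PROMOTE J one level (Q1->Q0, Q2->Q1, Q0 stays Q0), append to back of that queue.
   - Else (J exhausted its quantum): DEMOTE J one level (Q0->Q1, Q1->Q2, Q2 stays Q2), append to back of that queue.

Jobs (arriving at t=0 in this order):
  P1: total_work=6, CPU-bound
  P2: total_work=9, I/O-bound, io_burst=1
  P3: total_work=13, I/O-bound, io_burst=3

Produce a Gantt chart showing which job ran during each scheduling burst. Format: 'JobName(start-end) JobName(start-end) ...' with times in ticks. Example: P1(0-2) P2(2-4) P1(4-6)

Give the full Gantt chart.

Answer: P1(0-2) P2(2-3) P3(3-5) P2(5-6) P2(6-7) P2(7-8) P2(8-9) P2(9-10) P2(10-11) P2(11-12) P2(12-13) P1(13-17) P3(17-20) P3(20-22) P3(22-25) P3(25-27) P3(27-28)

Derivation:
t=0-2: P1@Q0 runs 2, rem=4, quantum used, demote→Q1. Q0=[P2,P3] Q1=[P1] Q2=[]
t=2-3: P2@Q0 runs 1, rem=8, I/O yield, promote→Q0. Q0=[P3,P2] Q1=[P1] Q2=[]
t=3-5: P3@Q0 runs 2, rem=11, quantum used, demote→Q1. Q0=[P2] Q1=[P1,P3] Q2=[]
t=5-6: P2@Q0 runs 1, rem=7, I/O yield, promote→Q0. Q0=[P2] Q1=[P1,P3] Q2=[]
t=6-7: P2@Q0 runs 1, rem=6, I/O yield, promote→Q0. Q0=[P2] Q1=[P1,P3] Q2=[]
t=7-8: P2@Q0 runs 1, rem=5, I/O yield, promote→Q0. Q0=[P2] Q1=[P1,P3] Q2=[]
t=8-9: P2@Q0 runs 1, rem=4, I/O yield, promote→Q0. Q0=[P2] Q1=[P1,P3] Q2=[]
t=9-10: P2@Q0 runs 1, rem=3, I/O yield, promote→Q0. Q0=[P2] Q1=[P1,P3] Q2=[]
t=10-11: P2@Q0 runs 1, rem=2, I/O yield, promote→Q0. Q0=[P2] Q1=[P1,P3] Q2=[]
t=11-12: P2@Q0 runs 1, rem=1, I/O yield, promote→Q0. Q0=[P2] Q1=[P1,P3] Q2=[]
t=12-13: P2@Q0 runs 1, rem=0, completes. Q0=[] Q1=[P1,P3] Q2=[]
t=13-17: P1@Q1 runs 4, rem=0, completes. Q0=[] Q1=[P3] Q2=[]
t=17-20: P3@Q1 runs 3, rem=8, I/O yield, promote→Q0. Q0=[P3] Q1=[] Q2=[]
t=20-22: P3@Q0 runs 2, rem=6, quantum used, demote→Q1. Q0=[] Q1=[P3] Q2=[]
t=22-25: P3@Q1 runs 3, rem=3, I/O yield, promote→Q0. Q0=[P3] Q1=[] Q2=[]
t=25-27: P3@Q0 runs 2, rem=1, quantum used, demote→Q1. Q0=[] Q1=[P3] Q2=[]
t=27-28: P3@Q1 runs 1, rem=0, completes. Q0=[] Q1=[] Q2=[]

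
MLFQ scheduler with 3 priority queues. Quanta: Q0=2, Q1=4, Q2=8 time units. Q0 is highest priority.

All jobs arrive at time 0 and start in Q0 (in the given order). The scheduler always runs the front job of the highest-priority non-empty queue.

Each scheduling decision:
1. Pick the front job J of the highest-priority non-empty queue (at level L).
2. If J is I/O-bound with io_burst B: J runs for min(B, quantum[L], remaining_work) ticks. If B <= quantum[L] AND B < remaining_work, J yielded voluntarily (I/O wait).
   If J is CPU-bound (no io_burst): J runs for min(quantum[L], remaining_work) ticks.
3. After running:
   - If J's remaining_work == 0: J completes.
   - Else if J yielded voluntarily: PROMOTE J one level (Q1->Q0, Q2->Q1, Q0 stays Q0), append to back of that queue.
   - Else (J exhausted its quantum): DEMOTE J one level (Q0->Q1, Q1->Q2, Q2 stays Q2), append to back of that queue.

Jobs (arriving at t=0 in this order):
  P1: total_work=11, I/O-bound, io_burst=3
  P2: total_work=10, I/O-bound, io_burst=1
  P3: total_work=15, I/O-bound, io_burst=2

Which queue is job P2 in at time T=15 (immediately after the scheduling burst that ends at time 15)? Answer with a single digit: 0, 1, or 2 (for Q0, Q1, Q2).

t=0-2: P1@Q0 runs 2, rem=9, quantum used, demote→Q1. Q0=[P2,P3] Q1=[P1] Q2=[]
t=2-3: P2@Q0 runs 1, rem=9, I/O yield, promote→Q0. Q0=[P3,P2] Q1=[P1] Q2=[]
t=3-5: P3@Q0 runs 2, rem=13, I/O yield, promote→Q0. Q0=[P2,P3] Q1=[P1] Q2=[]
t=5-6: P2@Q0 runs 1, rem=8, I/O yield, promote→Q0. Q0=[P3,P2] Q1=[P1] Q2=[]
t=6-8: P3@Q0 runs 2, rem=11, I/O yield, promote→Q0. Q0=[P2,P3] Q1=[P1] Q2=[]
t=8-9: P2@Q0 runs 1, rem=7, I/O yield, promote→Q0. Q0=[P3,P2] Q1=[P1] Q2=[]
t=9-11: P3@Q0 runs 2, rem=9, I/O yield, promote→Q0. Q0=[P2,P3] Q1=[P1] Q2=[]
t=11-12: P2@Q0 runs 1, rem=6, I/O yield, promote→Q0. Q0=[P3,P2] Q1=[P1] Q2=[]
t=12-14: P3@Q0 runs 2, rem=7, I/O yield, promote→Q0. Q0=[P2,P3] Q1=[P1] Q2=[]
t=14-15: P2@Q0 runs 1, rem=5, I/O yield, promote→Q0. Q0=[P3,P2] Q1=[P1] Q2=[]
t=15-17: P3@Q0 runs 2, rem=5, I/O yield, promote→Q0. Q0=[P2,P3] Q1=[P1] Q2=[]
t=17-18: P2@Q0 runs 1, rem=4, I/O yield, promote→Q0. Q0=[P3,P2] Q1=[P1] Q2=[]
t=18-20: P3@Q0 runs 2, rem=3, I/O yield, promote→Q0. Q0=[P2,P3] Q1=[P1] Q2=[]
t=20-21: P2@Q0 runs 1, rem=3, I/O yield, promote→Q0. Q0=[P3,P2] Q1=[P1] Q2=[]
t=21-23: P3@Q0 runs 2, rem=1, I/O yield, promote→Q0. Q0=[P2,P3] Q1=[P1] Q2=[]
t=23-24: P2@Q0 runs 1, rem=2, I/O yield, promote→Q0. Q0=[P3,P2] Q1=[P1] Q2=[]
t=24-25: P3@Q0 runs 1, rem=0, completes. Q0=[P2] Q1=[P1] Q2=[]
t=25-26: P2@Q0 runs 1, rem=1, I/O yield, promote→Q0. Q0=[P2] Q1=[P1] Q2=[]
t=26-27: P2@Q0 runs 1, rem=0, completes. Q0=[] Q1=[P1] Q2=[]
t=27-30: P1@Q1 runs 3, rem=6, I/O yield, promote→Q0. Q0=[P1] Q1=[] Q2=[]
t=30-32: P1@Q0 runs 2, rem=4, quantum used, demote→Q1. Q0=[] Q1=[P1] Q2=[]
t=32-35: P1@Q1 runs 3, rem=1, I/O yield, promote→Q0. Q0=[P1] Q1=[] Q2=[]
t=35-36: P1@Q0 runs 1, rem=0, completes. Q0=[] Q1=[] Q2=[]

Answer: 0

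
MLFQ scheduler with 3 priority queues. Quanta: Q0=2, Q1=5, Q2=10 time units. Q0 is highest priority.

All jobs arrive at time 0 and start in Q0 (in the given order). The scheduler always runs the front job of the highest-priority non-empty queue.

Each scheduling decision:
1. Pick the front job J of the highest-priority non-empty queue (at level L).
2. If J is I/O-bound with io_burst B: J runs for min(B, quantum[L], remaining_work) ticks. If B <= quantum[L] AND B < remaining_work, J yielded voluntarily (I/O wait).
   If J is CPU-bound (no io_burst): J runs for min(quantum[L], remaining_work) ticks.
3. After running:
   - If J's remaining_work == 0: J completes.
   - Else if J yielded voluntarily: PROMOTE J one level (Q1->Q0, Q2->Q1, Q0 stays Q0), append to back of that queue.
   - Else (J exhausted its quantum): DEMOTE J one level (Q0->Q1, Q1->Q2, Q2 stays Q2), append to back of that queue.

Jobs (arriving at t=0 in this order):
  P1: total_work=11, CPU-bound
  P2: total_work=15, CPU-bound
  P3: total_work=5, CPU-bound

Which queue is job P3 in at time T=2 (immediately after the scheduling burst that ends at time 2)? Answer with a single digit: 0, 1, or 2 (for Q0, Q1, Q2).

Answer: 0

Derivation:
t=0-2: P1@Q0 runs 2, rem=9, quantum used, demote→Q1. Q0=[P2,P3] Q1=[P1] Q2=[]
t=2-4: P2@Q0 runs 2, rem=13, quantum used, demote→Q1. Q0=[P3] Q1=[P1,P2] Q2=[]
t=4-6: P3@Q0 runs 2, rem=3, quantum used, demote→Q1. Q0=[] Q1=[P1,P2,P3] Q2=[]
t=6-11: P1@Q1 runs 5, rem=4, quantum used, demote→Q2. Q0=[] Q1=[P2,P3] Q2=[P1]
t=11-16: P2@Q1 runs 5, rem=8, quantum used, demote→Q2. Q0=[] Q1=[P3] Q2=[P1,P2]
t=16-19: P3@Q1 runs 3, rem=0, completes. Q0=[] Q1=[] Q2=[P1,P2]
t=19-23: P1@Q2 runs 4, rem=0, completes. Q0=[] Q1=[] Q2=[P2]
t=23-31: P2@Q2 runs 8, rem=0, completes. Q0=[] Q1=[] Q2=[]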